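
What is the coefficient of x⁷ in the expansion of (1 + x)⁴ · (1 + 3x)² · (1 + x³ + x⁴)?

(1 + x)⁴ has coefficients 1,4,6,4,1 for degrees 0…4.
(1 + 3x)² has coefficients 1,6,9,0,0,0,0,0 for degrees 0…7.
Finally multiplying by (1 + x³ + x⁴), the product of all factors after the first has coefficients 1,6,9,1,7,15,9,0 for degrees 0…7.
[x⁷] = 1·0 + 4·9 + 6·15 + 4·7 + 1·1 = 155.

155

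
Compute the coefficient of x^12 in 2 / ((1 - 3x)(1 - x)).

1594322

Partial fractions give a closed form: a_n = (3)·3^n + (-1)·1^n.
At n = 12: a_12 = 1594322.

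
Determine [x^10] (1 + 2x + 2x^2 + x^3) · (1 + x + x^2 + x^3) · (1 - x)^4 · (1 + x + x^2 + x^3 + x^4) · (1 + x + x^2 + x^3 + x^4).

(1 + 2x + 2x^2 + x^3) has coefficients 1,2,2,1 for degrees 0…3.
(1 + x + x^2 + x^3) has coefficients 1,1,1,1,0,0,0,0,0,0,0 for degrees 0…10.
Multiplying by (1 - x)^4 gives running coefficients 1,-3,3,-1,-1,3,-3,1,0,0,0 for degrees 0…10.
Multiplying by (1 + x + x^2 + x^3 + x^4) gives running coefficients 1,-2,1,0,-1,1,1,-1,0,1,-2 for degrees 0…10.
Finally multiplying by (1 + x + x^2 + x^3 + x^4), the product of all factors after the first has coefficients 1,-1,0,0,-1,-1,2,0,0,2,-1 for degrees 0…10.
[x^10] = 1·(-1) + 2·2 + 2·0 + 1·0 = 3.

3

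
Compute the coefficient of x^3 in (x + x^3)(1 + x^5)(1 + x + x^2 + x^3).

2

(x + x^3) has coefficients 0,1,0,1 for degrees 0…3.
(1 + x^5) has coefficients 1,0,0,0 for degrees 0…3.
Finally multiplying by (1 + x + x^2 + x^3), the product of all factors after the first has coefficients 1,1,1,1 for degrees 0…3.
[x^3] = 1·1 + 1·1 = 2.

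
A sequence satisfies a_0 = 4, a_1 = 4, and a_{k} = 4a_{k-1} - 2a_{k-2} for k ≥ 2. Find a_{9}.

The ordinary generating function has denominator 1 - 4x + 2x^2.
Iterating the recurrence: a_0,…,a_{9} = 4, 4, 8, 24, 80, 272, 928, 3168, 10816, 36928.

36928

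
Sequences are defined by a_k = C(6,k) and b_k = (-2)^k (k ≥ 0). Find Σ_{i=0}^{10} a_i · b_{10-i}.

16

This is [x^10] in the product of the two ordinary generating functions.
Σ = 1·1024 + 6·(-512) + 15·256 + 20·(-128) + 15·64 + 6·(-32) + 1·16 + 0·(-8) + 0·4 + 0·(-2) + 0·1 = 16.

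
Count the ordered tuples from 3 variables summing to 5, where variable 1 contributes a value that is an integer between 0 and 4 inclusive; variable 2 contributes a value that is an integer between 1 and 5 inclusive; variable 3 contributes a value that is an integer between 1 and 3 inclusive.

9

The generating function for the choices is (1 + z + z^2 + z^3 + z^4)·(z + z^2 + z^3 + z^4 + z^5)·(z + z^2 + z^3); the count is [z^5].
(1 + z + z^2 + z^3 + z^4) has coefficients 1,1,1,1,1 for degrees 0…4.
(z + z^2 + z^3 + z^4 + z^5) has coefficients 0,1,1,1,1,1 for degrees 0…5.
Finally multiplying by (z + z^2 + z^3), the product of all factors after the first has coefficients 0,0,1,2,3,3 for degrees 0…5.
[z^5] = 1·3 + 1·3 + 1·2 + 1·1 + 1·0 = 9.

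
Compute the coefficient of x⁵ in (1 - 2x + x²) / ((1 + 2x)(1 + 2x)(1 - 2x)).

The denominator gives the recurrence a_n = −2a_(n−1) + 4a_(n−2) + 8a_(n−3) for n ≥ 3; the numerator fixes a_0 = 1, a_1 = -4, a_2 = 13.
Iterating: 1, -4, 13, -34, 88, -208, so a_5 = -208.

-208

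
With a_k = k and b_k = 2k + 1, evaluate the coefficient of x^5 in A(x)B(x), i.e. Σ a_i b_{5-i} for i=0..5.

The convolution is the x^5 coefficient of A(x)B(x).
Σ = 0·11 + 1·9 + 2·7 + 3·5 + 4·3 + 5·1 = 55.

55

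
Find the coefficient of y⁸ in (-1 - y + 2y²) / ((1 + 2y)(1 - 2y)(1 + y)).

-86

The denominator gives the recurrence a_n = −a_(n−1) + 4a_(n−2) + 4a_(n−3) for n ≥ 3; the numerator fixes a_0 = -1, a_1 = 0, a_2 = -2.
Iterating: -1, 0, -2, -2, -6, -10, -22, -42, -86, so a_8 = -86.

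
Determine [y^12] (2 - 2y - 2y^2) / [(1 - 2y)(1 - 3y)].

The denominator gives the recurrence a_n = 5a_(n−1) − 6a_(n−2) for n ≥ 3; the numerator fixes a_0 = 2, a_1 = 8, a_2 = 26.
Iterating: 2, 8, 26, 82, 254, 778, 2366, 7162, 21614, 65098, 195806, 588442, 1767374, so a_12 = 1767374.

1767374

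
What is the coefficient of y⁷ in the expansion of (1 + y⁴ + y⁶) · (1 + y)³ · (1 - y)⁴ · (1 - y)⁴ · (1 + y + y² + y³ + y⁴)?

(1 + y⁴ + y⁶) has coefficients 1,0,0,0,1,0,1 for degrees 0…6.
(1 + y)³ has coefficients 1,3,3,1,0,0,0,0 for degrees 0…7.
Multiplying by (1 - y)⁴ gives running coefficients 1,-1,-3,3,3,-3,-1,1 for degrees 0…7.
Multiplying by (1 - y)⁴ gives running coefficients 1,-5,7,5,-22,14,14,-22 for degrees 0…7.
Finally multiplying by (1 + y + y² + y³ + y⁴), the product of all factors after the first has coefficients 1,-4,3,8,-14,-1,18,-11 for degrees 0…7.
[y⁷] = 1·(-11) + 1·8 + 1·(-4) = -7.

-7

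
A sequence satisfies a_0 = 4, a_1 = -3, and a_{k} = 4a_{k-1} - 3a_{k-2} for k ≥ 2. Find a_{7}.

The ordinary generating function has denominator 1 - 4y + 3y^2.
Iterating the recurrence: a_0,…,a_{7} = 4, -3, -24, -87, -276, -843, -2544, -7647.

-7647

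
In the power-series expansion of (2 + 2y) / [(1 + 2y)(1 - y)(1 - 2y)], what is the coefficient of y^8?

The denominator gives the recurrence a_n = a_(n−1) + 4a_(n−2) − 4a_(n−3) for n ≥ 3; the numerator fixes a_0 = 2, a_1 = 4, a_2 = 12.
Iterating: 2, 4, 12, 20, 52, 84, 212, 340, 852, so a_8 = 852.

852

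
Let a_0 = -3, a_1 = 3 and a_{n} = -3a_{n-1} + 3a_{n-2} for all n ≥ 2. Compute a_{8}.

-50058

The ordinary generating function has denominator 1 + 3x - 3x^2.
Iterating the recurrence: a_0,…,a_{8} = -3, 3, -18, 63, -243, 918, -3483, 13203, -50058.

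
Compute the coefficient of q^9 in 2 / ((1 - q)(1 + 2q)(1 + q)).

-1364

Partial fractions give a closed form: a_n = (1/3)·1^n + (8/3)·(-2)^n + (-1)·(-1)^n.
At n = 9: a_9 = -1364.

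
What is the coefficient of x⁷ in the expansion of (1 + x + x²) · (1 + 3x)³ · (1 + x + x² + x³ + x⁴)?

144

(1 + x + x²) has coefficients 1,1,1 for degrees 0…2.
(1 + 3x)³ has coefficients 1,9,27,27,0,0,0,0 for degrees 0…7.
Finally multiplying by (1 + x + x² + x³ + x⁴), the product of all factors after the first has coefficients 1,10,37,64,64,63,54,27 for degrees 0…7.
[x⁷] = 1·27 + 1·54 + 1·63 = 144.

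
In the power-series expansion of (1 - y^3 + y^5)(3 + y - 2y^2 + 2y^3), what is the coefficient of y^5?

5

(1 - y^3 + y^5) has coefficients 1,0,0,-1,0,1 for degrees 0…5.
(3 + y - 2y^2 + 2y^3) has coefficients 3,1,-2,2,0,0 for degrees 0…5.
[y^5] = 1·0 − 1·(-2) + 1·3 = 5.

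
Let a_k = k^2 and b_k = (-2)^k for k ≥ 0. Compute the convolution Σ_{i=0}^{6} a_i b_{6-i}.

10

The convolution is the x^6 coefficient of A(x)B(x).
Σ = 0·64 + 1·(-32) + 4·16 + 9·(-8) + 16·4 + 25·(-2) + 36·1 = 10.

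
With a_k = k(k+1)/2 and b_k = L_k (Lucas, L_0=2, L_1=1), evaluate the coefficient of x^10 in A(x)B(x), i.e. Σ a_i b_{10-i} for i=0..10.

The convolution is the t^10 coefficient of A(t)B(t).
Σ = 0·123 + 1·76 + 3·47 + 6·29 + 10·18 + 15·11 + 21·7 + 28·4 + 36·3 + 45·1 + 55·2 = 1258.

1258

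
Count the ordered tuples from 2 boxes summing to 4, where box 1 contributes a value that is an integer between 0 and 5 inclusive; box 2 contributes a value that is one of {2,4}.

2

The generating function for the choices is (1 + y + y² + y³ + y⁴ + y⁵)·(y² + y⁴); the count is [y⁴].
(1 + y + y² + y³ + y⁴ + y⁵) has coefficients 1,1,1,1,1 for degrees 0…4.
(y² + y⁴) has coefficients 0,0,1,0,1 for degrees 0…4.
[y⁴] = 1·1 + 1·0 + 1·1 + 1·0 + 1·0 = 2.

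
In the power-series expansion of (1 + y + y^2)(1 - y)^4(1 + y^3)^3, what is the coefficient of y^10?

6

(1 + y + y^2) has coefficients 1,1,1 for degrees 0…2.
(1 - y)^4 has coefficients 1,-4,6,-4,1,0,0,0,0,0,0 for degrees 0…10.
Finally multiplying by (1 + y^3)^3, the product of all factors after the first has coefficients 1,-4,6,-1,-11,18,-9,-9,18,-11,-1 for degrees 0…10.
[y^10] = 1·(-1) + 1·(-11) + 1·18 = 6.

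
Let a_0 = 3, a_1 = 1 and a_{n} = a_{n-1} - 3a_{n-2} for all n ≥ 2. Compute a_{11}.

-26

The ordinary generating function has denominator 1 - y + 3y^2.
Iterating the recurrence: a_0,…,a_{11} = 3, 1, -8, -11, 13, 46, 7, -131, -152, 241, 697, -26.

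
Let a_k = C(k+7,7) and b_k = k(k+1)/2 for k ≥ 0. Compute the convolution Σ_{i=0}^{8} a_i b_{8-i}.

19448

Write out a_i and b_{8-i} for i = 0,…,8 and sum the products.
Σ = 1·36 + 8·28 + 36·21 + 120·15 + 330·10 + 792·6 + 1716·3 + 3432·1 + 6435·0 = 19448.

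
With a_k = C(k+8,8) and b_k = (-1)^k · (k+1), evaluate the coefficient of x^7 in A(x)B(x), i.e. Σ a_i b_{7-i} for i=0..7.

This is [x^7] in the product of the two ordinary generating functions.
Σ = 1·(-8) + 9·7 + 45·(-6) + 165·5 + 495·(-4) + 1287·3 + 3003·(-2) + 6435·1 = 2920.

2920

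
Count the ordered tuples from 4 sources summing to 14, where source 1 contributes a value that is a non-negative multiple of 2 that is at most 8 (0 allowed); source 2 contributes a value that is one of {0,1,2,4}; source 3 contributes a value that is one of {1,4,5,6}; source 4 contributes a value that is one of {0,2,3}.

The generating function for the choices is (1 + x² + x⁴ + x⁶ + x⁸)·(1 + x + x² + x⁴)·(x + x⁴ + x⁵ + x⁶)·(1 + x² + x³); the count is [x¹⁴].
(1 + x² + x⁴ + x⁶ + x⁸) has coefficients 1,0,1,0,1,0,1,0,1 for degrees 0…8.
(1 + x + x² + x⁴) has coefficients 1,1,1,0,1,0,0,0,0,0,0,0,0,0,0 for degrees 0…14.
Multiplying by (x + x⁴ + x⁵ + x⁶) gives running coefficients 0,1,1,1,1,3,3,2,2,1,1,0,0,0,0 for degrees 0…14.
Finally multiplying by (1 + x² + x³), the product of all factors after the first has coefficients 0,1,1,2,3,5,5,6,8,6,5,3,2,1,0 for degrees 0…14.
[x¹⁴] = 1·0 + 1·2 + 1·5 + 1·8 + 1·5 = 20.

20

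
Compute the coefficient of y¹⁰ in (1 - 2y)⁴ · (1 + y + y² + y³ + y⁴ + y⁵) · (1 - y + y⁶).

-15

(1 - 2y)⁴ has coefficients 1,-8,24,-32,16 for degrees 0…4.
(1 + y + y² + y³ + y⁴ + y⁵) has coefficients 1,1,1,1,1,1,0,0,0,0,0 for degrees 0…10.
Finally multiplying by (1 - y + y⁶), the product of all factors after the first has coefficients 1,0,0,0,0,0,0,1,1,1,1 for degrees 0…10.
[y¹⁰] = 1·1 − 8·1 + 24·1 − 32·1 + 16·0 = -15.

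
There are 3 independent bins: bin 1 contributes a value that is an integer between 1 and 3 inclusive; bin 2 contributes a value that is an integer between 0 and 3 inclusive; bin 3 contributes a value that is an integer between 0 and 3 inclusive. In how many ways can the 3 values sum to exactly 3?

6

The generating function for the choices is (t + t^2 + t^3)·(1 + t + t^2 + t^3)·(1 + t + t^2 + t^3); the count is [t^3].
(t + t^2 + t^3) has coefficients 0,1,1,1 for degrees 0…3.
(1 + t + t^2 + t^3) has coefficients 1,1,1,1 for degrees 0…3.
Finally multiplying by (1 + t + t^2 + t^3), the product of all factors after the first has coefficients 1,2,3,4 for degrees 0…3.
[t^3] = 1·3 + 1·2 + 1·1 = 6.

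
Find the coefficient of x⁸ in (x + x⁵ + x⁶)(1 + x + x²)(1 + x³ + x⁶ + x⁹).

3

(x + x⁵ + x⁶) has coefficients 0,1,0,0,0,1,1 for degrees 0…6.
(1 + x + x²) has coefficients 1,1,1,0,0,0,0,0,0 for degrees 0…8.
Finally multiplying by (1 + x³ + x⁶ + x⁹), the product of all factors after the first has coefficients 1,1,1,1,1,1,1,1,1 for degrees 0…8.
[x⁸] = 1·1 + 1·1 + 1·1 = 3.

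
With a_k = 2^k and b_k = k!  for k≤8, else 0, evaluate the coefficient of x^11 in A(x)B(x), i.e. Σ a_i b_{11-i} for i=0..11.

The convolution is the t^11 coefficient of A(t)B(t).
Σ = 1·0 + 2·0 + 4·0 + 8·40320 + 16·5040 + 32·720 + 64·120 + 128·24 + 256·6 + 512·2 + 1024·1 + 2048·1 = 442624.

442624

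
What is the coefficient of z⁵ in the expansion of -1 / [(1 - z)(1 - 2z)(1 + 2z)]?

Partial fractions give a closed form: a_n = (1/3)·1^n + (-1)·2^n + (-1/3)·(-2)^n.
At n = 5: a_5 = -21.

-21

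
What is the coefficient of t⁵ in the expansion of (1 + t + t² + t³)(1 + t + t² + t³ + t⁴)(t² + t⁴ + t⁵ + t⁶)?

7

(1 + t + t² + t³) has coefficients 1,1,1,1 for degrees 0…3.
(1 + t + t² + t³ + t⁴) has coefficients 1,1,1,1,1,0 for degrees 0…5.
Finally multiplying by (t² + t⁴ + t⁵ + t⁶), the product of all factors after the first has coefficients 0,0,1,1,2,3 for degrees 0…5.
[t⁵] = 1·3 + 1·2 + 1·1 + 1·1 = 7.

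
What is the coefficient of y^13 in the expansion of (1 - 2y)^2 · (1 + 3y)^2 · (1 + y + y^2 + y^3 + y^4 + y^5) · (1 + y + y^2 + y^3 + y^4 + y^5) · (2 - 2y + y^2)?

62

(1 - 2y)^2 has coefficients 1,-4,4 for degrees 0…2.
(1 + 3y)^2 has coefficients 1,6,9,0,0,0,0,0,0,0,0,0,0,0 for degrees 0…13.
Multiplying by (1 + y + y^2 + y^3 + y^4 + y^5) gives running coefficients 1,7,16,16,16,16,15,9,0,0,0,0,0,0 for degrees 0…13.
Multiplying by (1 + y + y^2 + y^3 + y^4 + y^5) gives running coefficients 1,8,24,40,56,72,86,88,72,56,40,24,9,0 for degrees 0…13.
Finally multiplying by (2 - 2y + y^2), the product of all factors after the first has coefficients 2,14,33,40,56,72,84,76,54,56,40,24,10,6 for degrees 0…13.
[y^13] = 1·6 − 4·10 + 4·24 = 62.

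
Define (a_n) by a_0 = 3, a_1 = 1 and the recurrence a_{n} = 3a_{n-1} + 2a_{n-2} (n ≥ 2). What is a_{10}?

The ordinary generating function has denominator 1 - 3t - 2t^2.
Iterating the recurrence: a_0,…,a_{10} = 3, 1, 9, 29, 105, 373, 1329, 4733, 16857, 60037, 213825.

213825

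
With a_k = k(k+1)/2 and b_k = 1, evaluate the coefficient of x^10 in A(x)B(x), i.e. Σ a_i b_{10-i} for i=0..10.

The convolution is the t^10 coefficient of A(t)B(t).
Σ = 0·1 + 1·1 + 3·1 + 6·1 + 10·1 + 15·1 + 21·1 + 28·1 + 36·1 + 45·1 + 55·1 = 220.

220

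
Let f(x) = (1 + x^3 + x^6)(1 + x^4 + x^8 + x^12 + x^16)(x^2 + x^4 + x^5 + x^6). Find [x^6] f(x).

2

(1 + x^3 + x^6) has coefficients 1,0,0,1,0,0,1 for degrees 0…6.
(1 + x^4 + x^8 + x^12 + x^16) has coefficients 1,0,0,0,1,0,0 for degrees 0…6.
Finally multiplying by (x^2 + x^4 + x^5 + x^6), the product of all factors after the first has coefficients 0,0,1,0,1,1,2 for degrees 0…6.
[x^6] = 1·2 + 1·0 + 1·0 = 2.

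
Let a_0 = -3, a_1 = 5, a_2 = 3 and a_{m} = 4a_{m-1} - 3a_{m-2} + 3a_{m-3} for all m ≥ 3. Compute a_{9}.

-15603

The ordinary generating function has denominator 1 - 4t + 3t^2 - 3t^3.
Iterating the recurrence: a_0,…,a_{9} = -3, 5, 3, -12, -42, -123, -402, -1365, -4623, -15603.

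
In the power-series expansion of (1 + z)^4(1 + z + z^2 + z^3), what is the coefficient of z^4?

15

(1 + z)^4 has coefficients 1,4,6,4,1 for degrees 0…4.
(1 + z + z^2 + z^3) has coefficients 1,1,1,1,0 for degrees 0…4.
[z^4] = 1·0 + 4·1 + 6·1 + 4·1 + 1·1 = 15.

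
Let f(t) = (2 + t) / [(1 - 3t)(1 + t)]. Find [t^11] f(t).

Partial fractions give a closed form: a_n = (7/4)·3^n + (1/4)·(-1)^n.
At n = 11: a_11 = 310007.

310007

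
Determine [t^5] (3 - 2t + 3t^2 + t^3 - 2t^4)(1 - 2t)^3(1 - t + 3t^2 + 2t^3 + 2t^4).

-177

(3 - 2t + 3t^2 + t^3 - 2t^4) has coefficients 3,-2,3,1,-2 for degrees 0…4.
(1 - 2t)^3 has coefficients 1,-6,12,-8,0,0 for degrees 0…5.
Finally multiplying by (1 - t + 3t^2 + 2t^3 + 2t^4), the product of all factors after the first has coefficients 1,-7,21,-36,34,-12 for degrees 0…5.
[t^5] = 3·(-12) − 2·34 + 3·(-36) + 1·21 − 2·(-7) = -177.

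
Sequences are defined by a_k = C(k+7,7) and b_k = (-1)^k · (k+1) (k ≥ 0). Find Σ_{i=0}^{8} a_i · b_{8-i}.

The convolution is the t^8 coefficient of A(t)B(t).
Σ = 1·9 + 8·(-8) + 36·7 + 120·(-6) + 330·5 + 792·(-4) + 1716·3 + 3432·(-2) + 6435·1 = 2678.

2678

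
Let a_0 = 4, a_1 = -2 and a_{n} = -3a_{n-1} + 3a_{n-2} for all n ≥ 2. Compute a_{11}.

-2621970

The ordinary generating function has denominator 1 + 3q - 3q^2.
Iterating the recurrence: a_0,…,a_{11} = 4, -2, 18, -60, 234, -882, 3348, -12690, 48114, -182412, 691578, -2621970.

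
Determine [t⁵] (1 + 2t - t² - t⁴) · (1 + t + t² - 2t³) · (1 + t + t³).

(1 + 2t - t² - t⁴) has coefficients 1,2,-1,0,-1 for degrees 0…4.
(1 + t + t² - 2t³) has coefficients 1,1,1,-2,0,0 for degrees 0…5.
Finally multiplying by (1 + t + t³), the product of all factors after the first has coefficients 1,2,2,0,-1,1 for degrees 0…5.
[t⁵] = 1·1 + 2·(-1) − 1·0 − 1·2 = -3.

-3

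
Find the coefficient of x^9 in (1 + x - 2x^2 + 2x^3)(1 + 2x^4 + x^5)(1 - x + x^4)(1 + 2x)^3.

(1 + x - 2x^2 + 2x^3) has coefficients 1,1,-2,2 for degrees 0…3.
(1 + 2x^4 + x^5) has coefficients 1,0,0,0,2,1,0,0,0,0 for degrees 0…9.
Multiplying by (1 - x + x^4) gives running coefficients 1,-1,0,0,3,-1,-1,0,2,1 for degrees 0…9.
Finally multiplying by (1 + 2x)^3, the product of all factors after the first has coefficients 1,5,6,-4,-5,17,29,6,-18,5 for degrees 0…9.
[x^9] = 1·5 + 1·(-18) − 2·6 + 2·29 = 33.

33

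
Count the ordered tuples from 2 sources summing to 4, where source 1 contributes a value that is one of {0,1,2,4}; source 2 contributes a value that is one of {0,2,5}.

2

The generating function for the choices is (1 + x + x² + x⁴)·(1 + x² + x⁵); the count is [x⁴].
(1 + x + x² + x⁴) has coefficients 1,1,1,0,1 for degrees 0…4.
(1 + x² + x⁵) has coefficients 1,0,1,0,0 for degrees 0…4.
[x⁴] = 1·0 + 1·0 + 1·1 + 1·1 = 2.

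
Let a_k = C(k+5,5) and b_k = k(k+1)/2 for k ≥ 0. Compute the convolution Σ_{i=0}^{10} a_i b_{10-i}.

24310

This is [x^10] in the product of the two ordinary generating functions.
Σ = 1·55 + 6·45 + 21·36 + 56·28 + 126·21 + 252·15 + 462·10 + 792·6 + 1287·3 + 2002·1 + 3003·0 = 24310.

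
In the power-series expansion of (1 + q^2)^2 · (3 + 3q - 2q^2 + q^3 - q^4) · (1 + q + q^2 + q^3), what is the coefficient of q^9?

(1 + q^2)^2 has coefficients 1,0,2,0,1 for degrees 0…4.
(3 + 3q - 2q^2 + q^3 - q^4) has coefficients 3,3,-2,1,-1,0,0,0,0,0 for degrees 0…9.
Finally multiplying by (1 + q + q^2 + q^3), the product of all factors after the first has coefficients 3,6,4,5,1,-2,0,-1,0,0 for degrees 0…9.
[q^9] = 1·0 + 2·(-1) + 1·(-2) = -4.

-4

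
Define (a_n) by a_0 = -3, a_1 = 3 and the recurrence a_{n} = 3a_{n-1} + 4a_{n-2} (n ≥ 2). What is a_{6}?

The ordinary generating function has denominator 1 - 3z - 4z^2.
Iterating the recurrence: a_0,…,a_{6} = -3, 3, -3, 3, -3, 3, -3.

-3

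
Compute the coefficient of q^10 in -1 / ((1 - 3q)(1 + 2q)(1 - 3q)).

-404059

The denominator gives the recurrence a_n = 4a_(n−1) + 3a_(n−2) − 18a_(n−3) for n ≥ 3; the numerator fixes a_0 = -1, a_1 = -4, a_2 = -19.
Iterating: -1, -4, -19, -70, -265, -928, -3247, -11002, -37045, -122740, -404059, so a_10 = -404059.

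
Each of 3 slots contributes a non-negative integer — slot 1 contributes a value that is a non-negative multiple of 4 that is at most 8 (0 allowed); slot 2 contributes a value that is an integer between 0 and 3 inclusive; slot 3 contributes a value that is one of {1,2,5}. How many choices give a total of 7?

3

The generating function for the choices is (1 + x⁴ + x⁸)·(1 + x + x² + x³)·(x + x² + x⁵); the count is [x⁷].
(1 + x⁴ + x⁸) has coefficients 1,0,0,0,1,0,0,0 for degrees 0…7.
(1 + x + x² + x³) has coefficients 1,1,1,1,0,0,0,0 for degrees 0…7.
Finally multiplying by (x + x² + x⁵), the product of all factors after the first has coefficients 0,1,2,2,2,2,1,1 for degrees 0…7.
[x⁷] = 1·1 + 1·2 = 3.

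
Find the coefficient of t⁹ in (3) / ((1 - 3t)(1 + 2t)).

34815

The denominator gives the recurrence a_n = a_(n−1) + 6a_(n−2) for n ≥ 3; the numerator fixes a_0 = 3, a_1 = 3, a_2 = 21.
Iterating: 3, 3, 21, 39, 165, 399, 1389, 3783, 12117, 34815, so a_9 = 34815.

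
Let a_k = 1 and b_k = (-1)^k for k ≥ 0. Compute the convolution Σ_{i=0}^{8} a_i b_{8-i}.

Write out a_i and b_{8-i} for i = 0,…,8 and sum the products.
Σ = 1·1 + 1·(-1) + 1·1 + 1·(-1) + 1·1 + 1·(-1) + 1·1 + 1·(-1) + 1·1 = 1.

1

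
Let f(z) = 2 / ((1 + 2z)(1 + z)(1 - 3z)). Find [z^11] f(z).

Partial fractions give a closed form: a_n = (8/5)·(-2)^n + (-1/2)·(-1)^n + (9/10)·3^n.
At n = 11: a_11 = 156156.

156156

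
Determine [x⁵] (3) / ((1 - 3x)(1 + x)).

546

Partial fractions give a closed form: a_n = (9/4)·3^n + (3/4)·(-1)^n.
At n = 5: a_5 = 546.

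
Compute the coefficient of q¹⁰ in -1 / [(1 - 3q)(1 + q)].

Partial fractions give a closed form: a_n = (-3/4)·3^n + (-1/4)·(-1)^n.
At n = 10: a_10 = -44287.

-44287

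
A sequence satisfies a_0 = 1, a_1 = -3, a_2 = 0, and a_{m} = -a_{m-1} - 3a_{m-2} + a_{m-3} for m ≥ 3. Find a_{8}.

The ordinary generating function has denominator 1 + z + 3z^2 - z^3.
Iterating the recurrence: a_0,…,a_{8} = 1, -3, 0, 10, -13, -17, 66, -28, -187.

-187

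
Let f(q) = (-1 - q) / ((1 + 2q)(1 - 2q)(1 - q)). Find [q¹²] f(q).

The denominator gives the recurrence a_n = a_(n−1) + 4a_(n−2) − 4a_(n−3) for n ≥ 3; the numerator fixes a_0 = -1, a_1 = -2, a_2 = -6.
Iterating: -1, -2, -6, -10, -26, -42, -106, -170, -426, -682, -1706, -2730, -6826, so a_12 = -6826.

-6826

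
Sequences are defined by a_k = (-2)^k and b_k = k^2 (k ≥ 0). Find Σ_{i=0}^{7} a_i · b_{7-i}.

29

Write out a_i and b_{7-i} for i = 0,…,7 and sum the products.
Σ = 1·49 − 2·36 + 4·25 − 8·16 + 16·9 − 32·4 + 64·1 − 128·0 = 29.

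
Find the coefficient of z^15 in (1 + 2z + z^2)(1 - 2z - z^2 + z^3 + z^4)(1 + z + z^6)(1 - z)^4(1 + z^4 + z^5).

-16

(1 + 2z + z^2) has coefficients 1,2,1 for degrees 0…2.
(1 - 2z - z^2 + z^3 + z^4) has coefficients 1,-2,-1,1,1,0,0,0,0,0,0,0,0,0,0,0 for degrees 0…15.
Multiplying by (1 + z + z^6) gives running coefficients 1,-1,-3,0,2,1,1,-2,-1,1,1,0,0,0,0,0 for degrees 0…15.
Multiplying by (1 - z)^4 gives running coefficients 1,-5,7,2,-11,4,6,-8,11,-10,0,4,1,-3,1,0 for degrees 0…15.
Finally multiplying by (1 + z^4 + z^5), the product of all factors after the first has coefficients 1,-5,7,2,-10,0,8,1,2,-17,10,2,4,-2,-9,4 for degrees 0…15.
[z^15] = 1·4 + 2·(-9) + 1·(-2) = -16.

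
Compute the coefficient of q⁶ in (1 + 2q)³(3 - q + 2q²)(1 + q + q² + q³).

(1 + 2q)³ has coefficients 1,6,12,8 for degrees 0…3.
(3 - q + 2q²) has coefficients 3,-1,2,0,0,0,0 for degrees 0…6.
Finally multiplying by (1 + q + q² + q³), the product of all factors after the first has coefficients 3,2,4,4,1,2,0 for degrees 0…6.
[q⁶] = 1·0 + 6·2 + 12·1 + 8·4 = 56.

56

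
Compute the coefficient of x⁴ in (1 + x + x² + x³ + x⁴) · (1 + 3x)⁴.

256

(1 + x + x² + x³ + x⁴) has coefficients 1,1,1,1,1 for degrees 0…4.
(1 + 3x)⁴ has coefficients 1,12,54,108,81 for degrees 0…4.
[x⁴] = 1·81 + 1·108 + 1·54 + 1·12 + 1·1 = 256.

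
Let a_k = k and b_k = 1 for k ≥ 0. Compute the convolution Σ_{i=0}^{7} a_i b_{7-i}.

28

The convolution is the x^7 coefficient of A(x)B(x).
Σ = 0·1 + 1·1 + 2·1 + 3·1 + 4·1 + 5·1 + 6·1 + 7·1 = 28.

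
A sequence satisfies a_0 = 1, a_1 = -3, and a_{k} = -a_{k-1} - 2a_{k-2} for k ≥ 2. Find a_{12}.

The ordinary generating function has denominator 1 + z + 2z^2.
Iterating the recurrence: a_0,…,a_{12} = 1, -3, 1, 5, -7, -3, 17, -11, -23, 45, 1, -91, 89.

89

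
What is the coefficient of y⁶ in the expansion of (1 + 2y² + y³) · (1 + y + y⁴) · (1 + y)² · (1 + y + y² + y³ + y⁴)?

34

(1 + 2y² + y³) has coefficients 1,0,2,1 for degrees 0…3.
(1 + y + y⁴) has coefficients 1,1,0,0,1,0,0 for degrees 0…6.
Multiplying by (1 + y)² gives running coefficients 1,3,3,1,1,2,1 for degrees 0…6.
Finally multiplying by (1 + y + y² + y³ + y⁴), the product of all factors after the first has coefficients 1,4,7,8,9,10,8 for degrees 0…6.
[y⁶] = 1·8 + 2·9 + 1·8 = 34.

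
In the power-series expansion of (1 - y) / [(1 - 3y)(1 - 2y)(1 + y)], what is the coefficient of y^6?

1051

The denominator gives the recurrence a_n = 4a_(n−1) − a_(n−2) − 6a_(n−3) for n ≥ 3; the numerator fixes a_0 = 1, a_1 = 3, a_2 = 11.
Iterating: 1, 3, 11, 35, 111, 343, 1051, so a_6 = 1051.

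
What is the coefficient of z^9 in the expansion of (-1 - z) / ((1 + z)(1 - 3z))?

-19683

The denominator gives the recurrence a_n = 2a_(n−1) + 3a_(n−2) for n ≥ 3; the numerator fixes a_0 = -1, a_1 = -3, a_2 = -9.
Iterating: -1, -3, -9, -27, -81, -243, -729, -2187, -6561, -19683, so a_9 = -19683.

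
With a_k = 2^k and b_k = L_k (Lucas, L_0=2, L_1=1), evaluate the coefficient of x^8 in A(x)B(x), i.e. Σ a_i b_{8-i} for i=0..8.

1337

This is [x^8] in the product of the two ordinary generating functions.
Σ = 1·47 + 2·29 + 4·18 + 8·11 + 16·7 + 32·4 + 64·3 + 128·1 + 256·2 = 1337.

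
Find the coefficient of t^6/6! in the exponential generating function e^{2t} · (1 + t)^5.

24064

The EGF product rule gives c_6 = Σ_{k_1+k_2=6} C(6; k_1,k_2) · ∏ g_i(k_i), where e^{2t} gives (2)^k; (1+t)^5 gives the falling factorial (5)_k.
g_1(k) for k = 0…6: 1, 2, 4, 8, 16, 32, 64.
g_2(k) for k = 0…6: 1, 5, 20, 60, 120, 120, 0.
c_6 = Σ_k C(6,k)·g_1(k)·g_2(6−k) = 6·2·120 + 15·4·120 + 20·8·60 + 15·16·20 + 6·32·5 + 1·64·1 = 1440 + 7200 + 9600 + 4800 + 960 + 64 = 24064.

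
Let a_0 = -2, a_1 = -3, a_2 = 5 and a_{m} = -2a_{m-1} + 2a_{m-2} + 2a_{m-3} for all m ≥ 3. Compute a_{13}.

-166288

The ordinary generating function has denominator 1 + 2t - 2t^2 - 2t^3.
Iterating the recurrence: a_0,…,a_{13} = -2, -3, 5, -20, 44, -118, 284, -716, 1764, -4392, 10880, -27016, 67008, -166288.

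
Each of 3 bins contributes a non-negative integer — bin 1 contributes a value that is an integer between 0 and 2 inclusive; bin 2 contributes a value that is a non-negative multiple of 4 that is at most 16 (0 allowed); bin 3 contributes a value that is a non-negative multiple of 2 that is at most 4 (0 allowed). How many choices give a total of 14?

3

The generating function for the choices is (1 + y + y^2)·(1 + y^4 + y^8 + y^12 + y^16)·(1 + y^2 + y^4); the count is [y^14].
(1 + y + y^2) has coefficients 1,1,1 for degrees 0…2.
(1 + y^4 + y^8 + y^12 + y^16) has coefficients 1,0,0,0,1,0,0,0,1,0,0,0,1,0,0 for degrees 0…14.
Finally multiplying by (1 + y^2 + y^4), the product of all factors after the first has coefficients 1,0,1,0,2,0,1,0,2,0,1,0,2,0,1 for degrees 0…14.
[y^14] = 1·1 + 1·0 + 1·2 = 3.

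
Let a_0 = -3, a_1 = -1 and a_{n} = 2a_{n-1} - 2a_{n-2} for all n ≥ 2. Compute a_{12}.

The ordinary generating function has denominator 1 - 2t + 2t^2.
Iterating the recurrence: a_0,…,a_{12} = -3, -1, 4, 10, 12, 4, -16, -40, -48, -16, 64, 160, 192.

192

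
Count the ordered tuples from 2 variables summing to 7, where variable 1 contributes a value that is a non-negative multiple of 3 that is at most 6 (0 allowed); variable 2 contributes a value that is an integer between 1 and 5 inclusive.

The generating function for the choices is (1 + x^3 + x^6)·(x + x^2 + x^3 + x^4 + x^5); the count is [x^7].
(1 + x^3 + x^6) has coefficients 1,0,0,1,0,0,1 for degrees 0…6.
(x + x^2 + x^3 + x^4 + x^5) has coefficients 0,1,1,1,1,1,0,0 for degrees 0…7.
[x^7] = 1·0 + 1·1 + 1·1 = 2.

2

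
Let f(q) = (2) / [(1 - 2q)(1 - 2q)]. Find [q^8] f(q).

4608

The denominator gives the recurrence a_n = 4a_(n−1) − 4a_(n−2) for n ≥ 2; the numerator fixes a_0 = 2, a_1 = 8.
Iterating: 2, 8, 24, 64, 160, 384, 896, 2048, 4608, so a_8 = 4608.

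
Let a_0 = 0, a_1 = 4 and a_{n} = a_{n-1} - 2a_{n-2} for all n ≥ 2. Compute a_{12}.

The ordinary generating function has denominator 1 - t + 2t^2.
Iterating the recurrence: a_0,…,a_{12} = 0, 4, 4, -4, -12, -4, 20, 28, -12, -68, -44, 92, 180.

180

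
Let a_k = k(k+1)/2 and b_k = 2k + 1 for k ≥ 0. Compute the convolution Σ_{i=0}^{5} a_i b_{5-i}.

105

Write out a_i and b_{5-i} for i = 0,…,5 and sum the products.
Σ = 0·11 + 1·9 + 3·7 + 6·5 + 10·3 + 15·1 = 105.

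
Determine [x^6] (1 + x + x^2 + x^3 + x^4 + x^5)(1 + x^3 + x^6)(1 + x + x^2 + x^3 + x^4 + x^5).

(1 + x + x^2 + x^3 + x^4 + x^5) has coefficients 1,1,1,1,1,1 for degrees 0…5.
(1 + x^3 + x^6) has coefficients 1,0,0,1,0,0,1 for degrees 0…6.
Finally multiplying by (1 + x + x^2 + x^3 + x^4 + x^5), the product of all factors after the first has coefficients 1,1,1,2,2,2,2 for degrees 0…6.
[x^6] = 1·2 + 1·2 + 1·2 + 1·2 + 1·1 + 1·1 = 10.

10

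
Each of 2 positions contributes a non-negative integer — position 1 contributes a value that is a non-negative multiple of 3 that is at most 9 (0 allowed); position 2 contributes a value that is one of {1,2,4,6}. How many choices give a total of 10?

The generating function for the choices is (1 + q³ + q⁶ + q⁹)·(q + q² + q⁴ + q⁶); the count is [q¹⁰].
(1 + q³ + q⁶ + q⁹) has coefficients 1,0,0,1,0,0,1,0,0,1 for degrees 0…9.
(q + q² + q⁴ + q⁶) has coefficients 0,1,1,0,1,0,1,0,0,0,0 for degrees 0…10.
[q¹⁰] = 1·0 + 1·0 + 1·1 + 1·1 = 2.

2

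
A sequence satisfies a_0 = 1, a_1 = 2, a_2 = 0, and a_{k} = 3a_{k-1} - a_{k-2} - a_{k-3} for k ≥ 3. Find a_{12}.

The ordinary generating function has denominator 1 - 3t + t^2 + t^3.
Iterating the recurrence: a_0,…,a_{12} = 1, 2, 0, -3, -11, -30, -76, -187, -455, -1102, -2664, -6435, -15539.

-15539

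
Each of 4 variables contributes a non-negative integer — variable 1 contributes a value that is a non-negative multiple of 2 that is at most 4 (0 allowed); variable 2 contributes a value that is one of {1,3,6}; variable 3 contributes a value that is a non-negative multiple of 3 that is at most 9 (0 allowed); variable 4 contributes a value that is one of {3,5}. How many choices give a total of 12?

The generating function for the choices is (1 + z^2 + z^4)·(z + z^3 + z^6)·(1 + z^3 + z^6 + z^9)·(z^3 + z^5); the count is [z^12].
(1 + z^2 + z^4) has coefficients 1,0,1,0,1 for degrees 0…4.
(z + z^3 + z^6) has coefficients 0,1,0,1,0,0,1,0,0,0,0,0,0 for degrees 0…12.
Multiplying by (1 + z^3 + z^6 + z^9) gives running coefficients 0,1,0,1,1,0,2,1,0,2,1,0,2 for degrees 0…12.
Finally multiplying by (z^3 + z^5), the product of all factors after the first has coefficients 0,0,0,0,1,0,2,1,1,3,1,2,3 for degrees 0…12.
[z^12] = 1·3 + 1·1 + 1·1 = 5.

5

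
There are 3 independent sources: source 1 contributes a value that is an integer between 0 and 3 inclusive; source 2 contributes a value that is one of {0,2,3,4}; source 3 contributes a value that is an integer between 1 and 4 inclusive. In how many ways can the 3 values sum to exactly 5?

The generating function for the choices is (1 + z + z^2 + z^3)·(1 + z^2 + z^3 + z^4)·(z + z^2 + z^3 + z^4); the count is [z^5].
(1 + z + z^2 + z^3) has coefficients 1,1,1,1 for degrees 0…3.
(1 + z^2 + z^3 + z^4) has coefficients 1,0,1,1,1,0 for degrees 0…5.
Finally multiplying by (z + z^2 + z^3 + z^4), the product of all factors after the first has coefficients 0,1,1,2,3,3 for degrees 0…5.
[z^5] = 1·3 + 1·3 + 1·2 + 1·1 = 9.

9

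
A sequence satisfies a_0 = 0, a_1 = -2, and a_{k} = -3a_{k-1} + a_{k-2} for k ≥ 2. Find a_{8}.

The ordinary generating function has denominator 1 + 3t - t^2.
Iterating the recurrence: a_0,…,a_{8} = 0, -2, 6, -20, 66, -218, 720, -2378, 7854.

7854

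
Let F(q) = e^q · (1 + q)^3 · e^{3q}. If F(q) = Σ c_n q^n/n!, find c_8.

1490944

The EGF product rule gives c_8 = Σ_{k_1+k_2+k_3=8} C(8; k_1,k_2,k_3) · ∏ g_i(k_i), where e^q gives (1)^k; (1+q)^3 gives the falling factorial (3)_k; e^{3q} gives (3)^k.
g_1(k) for k = 0…8: 1, 1, 1, 1, 1, 1, 1, 1, 1.
g_2(k) for k = 0…8: 1, 3, 6, 6, 0, 0, 0, 0, 0.
g_3(k) for k = 0…8: 1, 3, 9, 27, 81, 243, 729, 2187, 6561.
First combine the last two factors: h(k) = Σ_j C(k,j)·g_2(j)·g_3(k−j) for k = 0…8: 1, 6, 33, 168, 801, 3618, 15633, 65124, 263169.
c_8 = Σ_k C(8,k)·g_1(k)·h(8−k) = 1·1·263169 + 8·1·65124 + 28·1·15633 + 56·1·3618 + 70·1·801 + 56·1·168 + 28·1·33 + 8·1·6 + 1·1·1 = 263169 + 520992 + 437724 + 202608 + 56070 + 9408 + 924 + 48 + 1 = 1490944.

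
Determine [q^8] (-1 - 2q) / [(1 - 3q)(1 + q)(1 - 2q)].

The denominator gives the recurrence a_n = 4a_(n−1) − a_(n−2) − 6a_(n−3) for n ≥ 3; the numerator fixes a_0 = -1, a_1 = -6, a_2 = -23.
Iterating: -1, -6, -23, -80, -261, -826, -2563, -7860, -23921, so a_8 = -23921.

-23921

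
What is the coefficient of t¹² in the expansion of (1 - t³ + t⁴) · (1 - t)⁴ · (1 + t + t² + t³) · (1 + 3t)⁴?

(1 - t³ + t⁴) has coefficients 1,0,0,-1,1 for degrees 0…4.
(1 - t)⁴ has coefficients 1,-4,6,-4,1,0,0,0,0,0,0,0,0 for degrees 0…12.
Multiplying by (1 + t + t² + t³) gives running coefficients 1,-3,3,-1,-1,3,-3,1,0,0,0,0,0 for degrees 0…12.
Finally multiplying by (1 + 3t)⁴, the product of all factors after the first has coefficients 1,9,21,-19,-94,18,114,-62,93,-27,-135,81,0 for degrees 0…12.
[t¹²] = 1·0 − 1·(-27) + 1·93 = 120.

120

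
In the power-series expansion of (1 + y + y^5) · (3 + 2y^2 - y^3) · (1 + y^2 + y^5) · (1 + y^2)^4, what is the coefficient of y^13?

(1 + y + y^5) has coefficients 1,1,0,0,0,1 for degrees 0…5.
(3 + 2y^2 - y^3) has coefficients 3,0,2,-1,0,0,0,0,0,0,0,0,0,0 for degrees 0…13.
Multiplying by (1 + y^2 + y^5) gives running coefficients 3,0,5,-1,2,2,0,2,-1,0,0,0,0,0 for degrees 0…13.
Finally multiplying by (1 + y^2)^4, the product of all factors after the first has coefficients 3,0,17,-1,40,-2,50,4,34,16,9,19,-4,10 for degrees 0…13.
[y^13] = 1·10 + 1·(-4) + 1·34 = 40.

40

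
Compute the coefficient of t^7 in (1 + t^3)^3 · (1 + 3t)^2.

(1 + t^3)^3 has coefficients 1,0,0,3,0,0,3,0 for degrees 0…7.
(1 + 3t)^2 has coefficients 1,6,9,0,0,0,0,0 for degrees 0…7.
[t^7] = 1·0 + 3·0 + 3·6 = 18.

18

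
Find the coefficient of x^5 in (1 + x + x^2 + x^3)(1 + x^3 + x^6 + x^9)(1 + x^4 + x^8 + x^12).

(1 + x + x^2 + x^3) has coefficients 1,1,1,1 for degrees 0…3.
(1 + x^3 + x^6 + x^9) has coefficients 1,0,0,1,0,0 for degrees 0…5.
Finally multiplying by (1 + x^4 + x^8 + x^12), the product of all factors after the first has coefficients 1,0,0,1,1,0 for degrees 0…5.
[x^5] = 1·0 + 1·1 + 1·1 + 1·0 = 2.

2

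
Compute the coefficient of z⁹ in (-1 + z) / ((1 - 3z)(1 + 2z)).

Partial fractions give a closed form: a_n = (-2/5)·3^n + (-3/5)·(-2)^n.
At n = 9: a_9 = -7566.

-7566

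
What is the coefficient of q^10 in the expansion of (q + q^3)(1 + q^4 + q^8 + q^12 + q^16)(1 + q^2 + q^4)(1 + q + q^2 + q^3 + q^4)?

(q + q^3) has coefficients 0,1,0,1 for degrees 0…3.
(1 + q^4 + q^8 + q^12 + q^16) has coefficients 1,0,0,0,1,0,0,0,1,0,0 for degrees 0…10.
Multiplying by (1 + q^2 + q^4) gives running coefficients 1,0,1,0,2,0,1,0,2,0,1 for degrees 0…10.
Finally multiplying by (1 + q + q^2 + q^3 + q^4), the product of all factors after the first has coefficients 1,1,2,2,4,3,4,3,5,3,4 for degrees 0…10.
[q^10] = 1·3 + 1·3 = 6.

6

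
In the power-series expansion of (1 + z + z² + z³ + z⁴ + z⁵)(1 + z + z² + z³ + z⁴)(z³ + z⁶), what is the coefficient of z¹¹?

7

(1 + z + z² + z³ + z⁴ + z⁵) has coefficients 1,1,1,1,1,1 for degrees 0…5.
(1 + z + z² + z³ + z⁴) has coefficients 1,1,1,1,1,0,0,0,0,0,0,0 for degrees 0…11.
Finally multiplying by (z³ + z⁶), the product of all factors after the first has coefficients 0,0,0,1,1,1,2,2,1,1,1,0 for degrees 0…11.
[z¹¹] = 1·0 + 1·1 + 1·1 + 1·1 + 1·2 + 1·2 = 7.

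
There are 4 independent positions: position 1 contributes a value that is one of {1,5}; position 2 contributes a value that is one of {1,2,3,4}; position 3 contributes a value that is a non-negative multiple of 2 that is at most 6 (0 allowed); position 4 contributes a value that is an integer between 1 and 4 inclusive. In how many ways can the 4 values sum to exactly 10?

The generating function for the choices is (x + x^5)·(x + x^2 + x^3 + x^4)·(1 + x^2 + x^4 + x^6)·(x + x^2 + x^3 + x^4); the count is [x^10].
(x + x^5) has coefficients 0,1,0,0,0,1 for degrees 0…5.
(x + x^2 + x^3 + x^4) has coefficients 0,1,1,1,1,0,0,0,0,0,0 for degrees 0…10.
Multiplying by (1 + x^2 + x^4 + x^6) gives running coefficients 0,1,1,2,2,2,2,2,2,1,1 for degrees 0…10.
Finally multiplying by (x + x^2 + x^3 + x^4), the product of all factors after the first has coefficients 0,0,1,2,4,6,7,8,8,8,7 for degrees 0…10.
[x^10] = 1·8 + 1·6 = 14.

14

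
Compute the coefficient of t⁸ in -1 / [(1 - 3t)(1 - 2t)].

Partial fractions give a closed form: a_n = (-3)·3^n + (2)·2^n.
At n = 8: a_8 = -19171.

-19171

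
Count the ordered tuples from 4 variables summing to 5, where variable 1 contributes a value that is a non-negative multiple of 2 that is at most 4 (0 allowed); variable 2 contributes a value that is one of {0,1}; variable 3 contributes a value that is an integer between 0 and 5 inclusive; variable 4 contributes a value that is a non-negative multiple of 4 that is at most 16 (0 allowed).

8

The generating function for the choices is (1 + t² + t⁴)·(1 + t)·(1 + t + t² + t³ + t⁴ + t⁵)·(1 + t⁴ + t⁸ + t¹² + t¹⁶); the count is [t⁵].
(1 + t² + t⁴) has coefficients 1,0,1,0,1 for degrees 0…4.
(1 + t) has coefficients 1,1,0,0,0,0 for degrees 0…5.
Multiplying by (1 + t + t² + t³ + t⁴ + t⁵) gives running coefficients 1,2,2,2,2,2 for degrees 0…5.
Finally multiplying by (1 + t⁴ + t⁸ + t¹² + t¹⁶), the product of all factors after the first has coefficients 1,2,2,2,3,4 for degrees 0…5.
[t⁵] = 1·4 + 1·2 + 1·2 = 8.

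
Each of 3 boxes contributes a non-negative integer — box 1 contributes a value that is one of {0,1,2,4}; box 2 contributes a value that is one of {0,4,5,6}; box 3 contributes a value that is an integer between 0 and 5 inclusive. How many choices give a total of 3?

The generating function for the choices is (1 + x + x^2 + x^4)·(1 + x^4 + x^5 + x^6)·(1 + x + x^2 + x^3 + x^4 + x^5); the count is [x^3].
(1 + x + x^2 + x^4) has coefficients 1,1,1,0 for degrees 0…3.
(1 + x^4 + x^5 + x^6) has coefficients 1,0,0,0 for degrees 0…3.
Finally multiplying by (1 + x + x^2 + x^3 + x^4 + x^5), the product of all factors after the first has coefficients 1,1,1,1 for degrees 0…3.
[x^3] = 1·1 + 1·1 + 1·1 = 3.

3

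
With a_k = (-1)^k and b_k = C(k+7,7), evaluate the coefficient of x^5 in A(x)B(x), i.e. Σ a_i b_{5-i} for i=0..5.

553

This is [x^5] in the product of the two ordinary generating functions.
Σ = 1·792 − 1·330 + 1·120 − 1·36 + 1·8 − 1·1 = 553.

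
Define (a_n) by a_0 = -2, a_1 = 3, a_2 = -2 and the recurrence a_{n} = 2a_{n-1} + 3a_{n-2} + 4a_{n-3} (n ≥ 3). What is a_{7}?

The ordinary generating function has denominator 1 - 2t - 3t^2 - 4t^3.
Iterating the recurrence: a_0,…,a_{7} = -2, 3, -2, -3, 0, -17, -46, -143.

-143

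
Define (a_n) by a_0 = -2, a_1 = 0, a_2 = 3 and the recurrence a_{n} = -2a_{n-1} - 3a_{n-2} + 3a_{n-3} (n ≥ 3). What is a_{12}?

-4809

The ordinary generating function has denominator 1 + 2z + 3z^2 - 3z^3.
Iterating the recurrence: a_0,…,a_{12} = -2, 0, 3, -12, 15, 15, -111, 222, -66, -867, 2598, -2793, -4809.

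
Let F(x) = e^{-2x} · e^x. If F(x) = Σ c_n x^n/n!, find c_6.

The EGF product rule gives c_6 = Σ_{k_1+k_2=6} C(6; k_1,k_2) · ∏ g_i(k_i), where e^{-2x} gives (-2)^k; e^x gives (1)^k.
g_1(k) for k = 0…6: 1, -2, 4, -8, 16, -32, 64.
g_2(k) for k = 0…6: 1, 1, 1, 1, 1, 1, 1.
c_6 = Σ_k C(6,k)·g_1(k)·g_2(6−k) = 1·1·1 + 6·(-2)·1 + 15·4·1 + 20·(-8)·1 + 15·16·1 + 6·(-32)·1 + 1·64·1 = 1 − 12 + 60 − 160 + 240 − 192 + 64 = 1.

1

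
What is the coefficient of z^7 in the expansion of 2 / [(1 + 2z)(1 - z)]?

The denominator gives the recurrence a_n = −a_(n−1) + 2a_(n−2) for n ≥ 2; the numerator fixes a_0 = 2, a_1 = -2.
Iterating: 2, -2, 6, -10, 22, -42, 86, -170, so a_7 = -170.

-170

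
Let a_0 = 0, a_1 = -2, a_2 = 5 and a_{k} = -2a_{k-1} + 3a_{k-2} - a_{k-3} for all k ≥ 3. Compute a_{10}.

41824

The ordinary generating function has denominator 1 + 2q - 3q^2 + q^3.
Iterating the recurrence: a_0,…,a_{10} = 0, -2, 5, -16, 49, -151, 465, -1432, 4410, -13581, 41824.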